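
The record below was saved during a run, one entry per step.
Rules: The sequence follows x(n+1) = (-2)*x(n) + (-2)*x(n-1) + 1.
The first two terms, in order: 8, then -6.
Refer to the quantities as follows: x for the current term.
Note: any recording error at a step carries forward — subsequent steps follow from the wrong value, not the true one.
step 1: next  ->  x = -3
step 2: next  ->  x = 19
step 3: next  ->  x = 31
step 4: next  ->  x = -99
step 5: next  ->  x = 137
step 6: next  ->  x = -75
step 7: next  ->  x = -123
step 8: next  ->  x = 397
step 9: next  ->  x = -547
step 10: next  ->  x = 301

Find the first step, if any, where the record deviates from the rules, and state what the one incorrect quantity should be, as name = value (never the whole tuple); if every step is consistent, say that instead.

1. x = -2*(-6) + (-2)*(8) + (1) = -3 (consistent with the record)
2. x = -2*(-3) + (-2)*(-6) + (1) = 19 (exactly as logged)
3. x = -2*(19) + (-2)*(-3) + (1) = -31 (a discrepancy with the record)
First deviation found at step 3; the corrected entry is x = -31.

step 3, x = -31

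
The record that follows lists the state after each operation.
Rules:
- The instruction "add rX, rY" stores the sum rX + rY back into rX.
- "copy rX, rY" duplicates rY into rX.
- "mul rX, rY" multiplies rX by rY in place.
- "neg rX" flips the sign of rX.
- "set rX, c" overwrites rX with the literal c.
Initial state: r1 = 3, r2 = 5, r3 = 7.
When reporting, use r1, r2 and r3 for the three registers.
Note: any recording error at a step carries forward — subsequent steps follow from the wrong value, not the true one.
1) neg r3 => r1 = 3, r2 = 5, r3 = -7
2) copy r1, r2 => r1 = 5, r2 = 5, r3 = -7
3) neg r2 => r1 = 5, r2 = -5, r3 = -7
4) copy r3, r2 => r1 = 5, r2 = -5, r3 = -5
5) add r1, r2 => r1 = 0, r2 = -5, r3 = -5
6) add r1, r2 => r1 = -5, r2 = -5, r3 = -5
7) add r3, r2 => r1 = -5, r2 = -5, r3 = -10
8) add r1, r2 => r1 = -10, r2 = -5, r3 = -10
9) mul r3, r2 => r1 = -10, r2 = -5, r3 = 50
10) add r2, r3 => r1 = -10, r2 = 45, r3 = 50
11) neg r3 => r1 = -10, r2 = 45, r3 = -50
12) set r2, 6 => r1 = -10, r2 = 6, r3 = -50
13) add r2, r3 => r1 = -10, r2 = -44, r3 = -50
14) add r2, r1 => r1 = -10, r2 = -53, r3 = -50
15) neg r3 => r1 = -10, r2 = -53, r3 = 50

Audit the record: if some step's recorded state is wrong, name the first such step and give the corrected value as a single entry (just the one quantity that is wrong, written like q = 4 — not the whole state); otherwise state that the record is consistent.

step 14, r2 = -54

1. r3 = -(7) = -7 (verified)
2. r1 = 5 (consistent with the record)
3. r2 = -(5) = -5 (checks out)
4. r3 = -5 (confirmed correct)
5. r1 = 5 + -5 = 0 (matches)
6. r1 = 0 + -5 = -5 (confirmed correct)
7. r3 = -5 + -5 = -10 (exactly as logged)
8. r1 = -5 + -5 = -10 (confirmed correct)
9. r3 = -10 * -5 = 50 (verified)
10. r2 = -5 + 50 = 45 (consistent with the record)
11. r3 = -(50) = -50 (confirmed correct)
12. r2 = 6 (confirmed correct)
13. r2 = 6 + -50 = -44 (verified)
14. r2 = -44 + -10 = -54 (this is not what the record shows)
So the first discrepancy is step 14, where the right value is r2 = -54.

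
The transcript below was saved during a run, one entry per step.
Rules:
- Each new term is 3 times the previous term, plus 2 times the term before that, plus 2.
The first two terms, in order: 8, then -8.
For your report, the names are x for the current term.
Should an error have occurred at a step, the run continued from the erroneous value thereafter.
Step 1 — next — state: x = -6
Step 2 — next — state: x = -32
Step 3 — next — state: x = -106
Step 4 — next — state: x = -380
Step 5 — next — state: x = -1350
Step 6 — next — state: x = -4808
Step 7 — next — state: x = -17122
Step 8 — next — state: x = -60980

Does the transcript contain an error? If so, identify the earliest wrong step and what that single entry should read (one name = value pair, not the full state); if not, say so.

Recomputing the run from the initial state:
step 1: x = -6
step 2: x = -32
step 3: x = -106
step 4: x = -380
step 5: x = -1350
step 6: x = -4808
step 7: x = -17122
step 8: x = -60980
This matches the transcript at every step.

no error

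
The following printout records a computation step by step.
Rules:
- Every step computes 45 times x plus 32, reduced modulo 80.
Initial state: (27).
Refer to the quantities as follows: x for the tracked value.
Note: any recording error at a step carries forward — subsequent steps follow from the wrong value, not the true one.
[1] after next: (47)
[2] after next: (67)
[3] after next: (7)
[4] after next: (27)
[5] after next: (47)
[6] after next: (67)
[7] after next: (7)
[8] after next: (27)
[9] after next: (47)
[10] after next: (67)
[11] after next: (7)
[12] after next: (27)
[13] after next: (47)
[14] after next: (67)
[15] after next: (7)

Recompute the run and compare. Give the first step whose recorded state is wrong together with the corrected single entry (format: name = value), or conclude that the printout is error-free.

Recomputing the run from the initial state:
step 1: x = 47
step 2: x = 67
step 3: x = 7
step 4: x = 27
step 5: x = 47
step 6: x = 67
step 7: x = 7
step 8: x = 27
step 9: x = 47
step 10: x = 67
step 11: x = 7
step 12: x = 27
step 13: x = 47
step 14: x = 67
step 15: x = 7
This matches the printout at every step.

no error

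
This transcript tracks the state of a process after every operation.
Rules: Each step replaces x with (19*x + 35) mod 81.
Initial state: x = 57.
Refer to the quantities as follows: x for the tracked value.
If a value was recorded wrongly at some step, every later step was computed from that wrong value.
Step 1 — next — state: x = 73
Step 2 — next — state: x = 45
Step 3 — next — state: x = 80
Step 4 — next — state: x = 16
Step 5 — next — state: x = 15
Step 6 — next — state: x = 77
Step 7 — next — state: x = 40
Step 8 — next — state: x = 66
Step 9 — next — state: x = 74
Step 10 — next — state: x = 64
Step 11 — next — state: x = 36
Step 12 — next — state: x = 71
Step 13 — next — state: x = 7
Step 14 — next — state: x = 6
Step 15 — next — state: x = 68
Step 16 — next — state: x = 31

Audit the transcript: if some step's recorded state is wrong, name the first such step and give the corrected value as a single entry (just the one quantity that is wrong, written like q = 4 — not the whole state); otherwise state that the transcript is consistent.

step 1, x = 65

Recomputing the run from the initial state:
step 1: x = 65
step 2: x = 55
step 3: x = 27
step 4: x = 62
step 5: x = 79
step 6: x = 78
step 7: x = 59
step 8: x = 22
step 9: x = 48
step 10: x = 56
step 11: x = 46
step 12: x = 18
step 13: x = 53
step 14: x = 70
step 15: x = 69
step 16: x = 50
The first disagreement with the transcript is at step 1, where the value should be x = 65.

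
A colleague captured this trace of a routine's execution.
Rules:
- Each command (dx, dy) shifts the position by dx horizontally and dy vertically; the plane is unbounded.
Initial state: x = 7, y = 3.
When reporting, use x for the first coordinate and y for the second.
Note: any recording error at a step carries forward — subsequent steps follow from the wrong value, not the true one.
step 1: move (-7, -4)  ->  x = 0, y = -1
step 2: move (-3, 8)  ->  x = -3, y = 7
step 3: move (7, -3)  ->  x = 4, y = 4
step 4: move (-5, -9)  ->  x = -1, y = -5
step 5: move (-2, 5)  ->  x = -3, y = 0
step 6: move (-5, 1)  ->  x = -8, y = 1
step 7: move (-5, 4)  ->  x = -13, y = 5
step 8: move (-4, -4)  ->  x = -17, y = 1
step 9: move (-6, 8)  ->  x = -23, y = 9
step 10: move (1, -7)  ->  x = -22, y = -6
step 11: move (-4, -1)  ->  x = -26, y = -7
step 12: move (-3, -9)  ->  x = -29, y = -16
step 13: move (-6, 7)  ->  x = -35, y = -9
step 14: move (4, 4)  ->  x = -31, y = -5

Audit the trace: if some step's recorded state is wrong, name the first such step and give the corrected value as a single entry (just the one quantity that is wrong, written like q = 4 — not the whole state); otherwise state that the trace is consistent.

step 10, y = 2

1. x = 7 + (-7) = 0, y = 3 + (-4) = -1 (consistent with the trace)
2. x = 0 + (-3) = -3, y = -1 + (8) = 7 (exactly as logged)
3. x = -3 + (7) = 4, y = 7 + (-3) = 4 (matches)
4. x = 4 + (-5) = -1, y = 4 + (-9) = -5 (agrees with the trace)
5. x = -1 + (-2) = -3, y = -5 + (5) = 0 (checks out)
6. x = -3 + (-5) = -8, y = 0 + (1) = 1 (confirmed correct)
7. x = -8 + (-5) = -13, y = 1 + (4) = 5 (in agreement)
8. x = -13 + (-4) = -17, y = 5 + (-4) = 1 (in agreement)
9. x = -17 + (-6) = -23, y = 1 + (8) = 9 (in agreement)
10. x = -23 + (1) = -22, y = 9 + (-7) = 2 (the recorded entry deviates here)
That makes step 10 the first incorrect line — y = 2 is what it should show.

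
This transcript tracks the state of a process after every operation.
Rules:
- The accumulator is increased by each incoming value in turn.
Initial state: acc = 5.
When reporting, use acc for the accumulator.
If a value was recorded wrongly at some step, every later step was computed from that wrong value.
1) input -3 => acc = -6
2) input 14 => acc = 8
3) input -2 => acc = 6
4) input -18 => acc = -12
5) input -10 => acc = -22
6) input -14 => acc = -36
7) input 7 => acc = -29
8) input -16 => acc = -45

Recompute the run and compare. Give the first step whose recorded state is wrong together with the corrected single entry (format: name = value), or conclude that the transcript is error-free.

step 1, acc = 2

Step 1: acc = 5 + -3 = 2 — the transcript has a different value.
So the first discrepancy is step 1, where the right value is acc = 2.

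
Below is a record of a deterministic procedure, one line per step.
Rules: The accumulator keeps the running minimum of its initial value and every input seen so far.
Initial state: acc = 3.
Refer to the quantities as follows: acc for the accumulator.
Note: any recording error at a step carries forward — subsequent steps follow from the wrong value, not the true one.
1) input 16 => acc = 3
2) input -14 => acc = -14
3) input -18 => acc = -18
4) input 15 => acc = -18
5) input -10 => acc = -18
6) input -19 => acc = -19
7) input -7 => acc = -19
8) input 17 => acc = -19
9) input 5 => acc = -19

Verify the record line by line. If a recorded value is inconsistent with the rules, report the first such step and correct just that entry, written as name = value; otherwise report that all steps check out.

1. acc = min(3, 16) = 3 (consistent with the record)
2. acc = min(3, -14) = -14 (checks out)
3. acc = min(-14, -18) = -18 (verified)
4. acc = min(-18, 15) = -18 (checks out)
5. acc = min(-18, -10) = -18 (in agreement)
6. acc = min(-18, -19) = -19 (consistent with the record)
7. acc = min(-19, -7) = -19 (no discrepancy)
8. acc = min(-19, 17) = -19 (consistent with the record)
9. acc = min(-19, 5) = -19 (verified)
Each recorded entry agrees with the recomputation.

no error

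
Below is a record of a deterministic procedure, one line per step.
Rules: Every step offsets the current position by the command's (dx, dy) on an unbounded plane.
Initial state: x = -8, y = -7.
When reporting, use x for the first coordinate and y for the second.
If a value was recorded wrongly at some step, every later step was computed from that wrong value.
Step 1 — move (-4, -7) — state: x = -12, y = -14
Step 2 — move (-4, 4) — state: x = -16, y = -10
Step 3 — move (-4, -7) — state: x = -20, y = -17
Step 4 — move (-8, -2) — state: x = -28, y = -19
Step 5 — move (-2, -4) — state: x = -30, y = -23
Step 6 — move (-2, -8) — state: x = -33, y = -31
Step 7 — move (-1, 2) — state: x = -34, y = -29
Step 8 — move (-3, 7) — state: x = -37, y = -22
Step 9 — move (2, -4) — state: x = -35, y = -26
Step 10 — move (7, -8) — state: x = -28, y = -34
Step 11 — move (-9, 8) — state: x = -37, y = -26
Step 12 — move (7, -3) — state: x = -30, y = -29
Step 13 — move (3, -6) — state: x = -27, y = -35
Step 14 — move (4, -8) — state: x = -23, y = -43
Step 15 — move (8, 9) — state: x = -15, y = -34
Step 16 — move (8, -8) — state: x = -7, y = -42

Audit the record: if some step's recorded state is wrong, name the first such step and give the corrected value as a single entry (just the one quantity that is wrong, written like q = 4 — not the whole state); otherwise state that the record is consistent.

step 6, x = -32

Recomputing the run from the initial state:
step 1: x = -12, y = -14
step 2: x = -16, y = -10
step 3: x = -20, y = -17
step 4: x = -28, y = -19
step 5: x = -30, y = -23
step 6: x = -32, y = -31
step 7: x = -33, y = -29
step 8: x = -36, y = -22
step 9: x = -34, y = -26
step 10: x = -27, y = -34
step 11: x = -36, y = -26
step 12: x = -29, y = -29
step 13: x = -26, y = -35
step 14: x = -22, y = -43
step 15: x = -14, y = -34
step 16: x = -6, y = -42
The first disagreement with the record is at step 6, where the value should be x = -32.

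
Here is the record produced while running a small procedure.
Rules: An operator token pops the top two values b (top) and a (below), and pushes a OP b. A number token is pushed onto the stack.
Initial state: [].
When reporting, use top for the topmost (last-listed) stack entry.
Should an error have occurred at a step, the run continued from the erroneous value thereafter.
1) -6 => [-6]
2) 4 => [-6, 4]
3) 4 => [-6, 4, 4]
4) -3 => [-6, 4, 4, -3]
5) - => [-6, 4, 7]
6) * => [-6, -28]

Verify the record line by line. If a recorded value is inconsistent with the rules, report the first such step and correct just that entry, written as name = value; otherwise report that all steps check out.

step 1: push -6: top = -6 -> checks out
step 2: push 4: top = 4 -> confirmed correct
step 3: push 4: top = 4 -> no discrepancy
step 4: push -3: top = -3 -> confirmed correct
step 5: 4 - -3 = 7 -> no discrepancy
step 6: 4 * 7 = 28 -> a discrepancy with the record
First deviation found at step 6; the corrected entry is top = 28.

step 6, top = 28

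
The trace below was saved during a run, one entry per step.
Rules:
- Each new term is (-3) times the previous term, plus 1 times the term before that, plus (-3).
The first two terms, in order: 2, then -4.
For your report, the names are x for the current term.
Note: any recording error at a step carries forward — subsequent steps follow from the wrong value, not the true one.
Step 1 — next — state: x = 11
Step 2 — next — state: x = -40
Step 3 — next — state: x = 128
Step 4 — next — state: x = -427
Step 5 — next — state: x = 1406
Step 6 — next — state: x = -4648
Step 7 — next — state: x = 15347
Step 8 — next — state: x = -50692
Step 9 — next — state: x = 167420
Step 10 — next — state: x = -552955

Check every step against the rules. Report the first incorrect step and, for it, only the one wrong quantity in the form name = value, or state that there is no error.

Recomputing the run from the initial state:
step 1: x = 11
step 2: x = -40
step 3: x = 128
step 4: x = -427
step 5: x = 1406
step 6: x = -4648
step 7: x = 15347
step 8: x = -50692
step 9: x = 167420
step 10: x = -552955
This matches the trace at every step.

no error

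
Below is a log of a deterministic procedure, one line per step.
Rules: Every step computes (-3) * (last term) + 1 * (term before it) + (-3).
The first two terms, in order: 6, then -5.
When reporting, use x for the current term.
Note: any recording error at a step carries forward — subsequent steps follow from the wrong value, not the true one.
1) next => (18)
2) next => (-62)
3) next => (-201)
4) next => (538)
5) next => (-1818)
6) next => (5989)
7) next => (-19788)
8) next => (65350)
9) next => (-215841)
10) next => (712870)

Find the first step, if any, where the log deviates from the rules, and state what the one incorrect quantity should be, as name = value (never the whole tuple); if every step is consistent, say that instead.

step 1: x = -3*(-5) + (1)*(6) + (-3) = 18 -> verified
step 2: x = -3*(18) + (1)*(-5) + (-3) = -62 -> verified
step 3: x = -3*(-62) + (1)*(18) + (-3) = 201 -> first mismatch against the log
First incorrect step: 3; the correct value is x = 201.

step 3, x = 201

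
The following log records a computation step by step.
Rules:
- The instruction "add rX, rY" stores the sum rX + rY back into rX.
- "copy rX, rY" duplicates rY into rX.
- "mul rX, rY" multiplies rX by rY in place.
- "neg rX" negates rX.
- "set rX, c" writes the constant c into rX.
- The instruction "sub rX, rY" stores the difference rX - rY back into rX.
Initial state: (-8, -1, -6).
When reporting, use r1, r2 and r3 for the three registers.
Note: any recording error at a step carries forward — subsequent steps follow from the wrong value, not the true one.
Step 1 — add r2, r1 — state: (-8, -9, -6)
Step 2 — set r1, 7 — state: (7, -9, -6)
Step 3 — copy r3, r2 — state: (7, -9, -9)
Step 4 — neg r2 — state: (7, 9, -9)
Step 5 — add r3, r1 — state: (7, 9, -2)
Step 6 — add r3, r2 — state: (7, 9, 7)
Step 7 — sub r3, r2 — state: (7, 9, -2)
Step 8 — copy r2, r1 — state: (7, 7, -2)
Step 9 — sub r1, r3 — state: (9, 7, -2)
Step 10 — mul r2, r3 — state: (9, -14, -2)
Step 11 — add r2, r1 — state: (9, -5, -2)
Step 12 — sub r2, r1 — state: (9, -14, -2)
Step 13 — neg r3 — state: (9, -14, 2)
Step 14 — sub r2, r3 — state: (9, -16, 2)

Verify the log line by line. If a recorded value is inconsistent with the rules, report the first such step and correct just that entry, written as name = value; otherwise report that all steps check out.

no error

step 1: r2 = -1 + -8 = -9 -> same as recorded
step 2: r1 = 7 -> verified
step 3: r3 = -9 -> in agreement
step 4: r2 = -(-9) = 9 -> consistent with the log
step 5: r3 = -9 + 7 = -2 -> in agreement
step 6: r3 = -2 + 9 = 7 -> in agreement
step 7: r3 = 7 - 9 = -2 -> in agreement
step 8: r2 = 7 -> confirmed correct
step 9: r1 = 7 - -2 = 9 -> matches
step 10: r2 = 7 * -2 = -14 -> no discrepancy
step 11: r2 = -14 + 9 = -5 -> checks out
step 12: r2 = -5 - 9 = -14 -> exactly as logged
step 13: r3 = -(-2) = 2 -> matches
step 14: r2 = -14 - 2 = -16 -> verified
All steps check out; nothing to correct.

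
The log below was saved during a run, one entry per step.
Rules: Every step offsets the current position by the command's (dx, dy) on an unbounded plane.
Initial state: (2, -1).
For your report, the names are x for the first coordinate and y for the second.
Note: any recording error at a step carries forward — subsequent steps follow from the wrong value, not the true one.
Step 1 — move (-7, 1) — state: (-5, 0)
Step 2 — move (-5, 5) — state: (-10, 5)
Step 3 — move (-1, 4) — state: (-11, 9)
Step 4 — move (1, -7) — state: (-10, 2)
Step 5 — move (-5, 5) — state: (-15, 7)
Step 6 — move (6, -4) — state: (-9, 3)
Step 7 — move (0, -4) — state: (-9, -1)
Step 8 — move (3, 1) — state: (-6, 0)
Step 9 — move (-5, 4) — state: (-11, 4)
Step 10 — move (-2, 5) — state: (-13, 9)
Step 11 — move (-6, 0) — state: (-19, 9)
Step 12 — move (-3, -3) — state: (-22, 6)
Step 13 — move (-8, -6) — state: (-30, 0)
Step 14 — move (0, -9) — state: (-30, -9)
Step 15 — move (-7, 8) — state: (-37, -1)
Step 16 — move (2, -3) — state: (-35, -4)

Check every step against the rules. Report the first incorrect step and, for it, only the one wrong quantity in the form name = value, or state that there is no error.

Recomputing the run from the initial state:
step 1: x = -5, y = 0
step 2: x = -10, y = 5
step 3: x = -11, y = 9
step 4: x = -10, y = 2
step 5: x = -15, y = 7
step 6: x = -9, y = 3
step 7: x = -9, y = -1
step 8: x = -6, y = 0
step 9: x = -11, y = 4
step 10: x = -13, y = 9
step 11: x = -19, y = 9
step 12: x = -22, y = 6
step 13: x = -30, y = 0
step 14: x = -30, y = -9
step 15: x = -37, y = -1
step 16: x = -35, y = -4
This matches the log at every step.

no error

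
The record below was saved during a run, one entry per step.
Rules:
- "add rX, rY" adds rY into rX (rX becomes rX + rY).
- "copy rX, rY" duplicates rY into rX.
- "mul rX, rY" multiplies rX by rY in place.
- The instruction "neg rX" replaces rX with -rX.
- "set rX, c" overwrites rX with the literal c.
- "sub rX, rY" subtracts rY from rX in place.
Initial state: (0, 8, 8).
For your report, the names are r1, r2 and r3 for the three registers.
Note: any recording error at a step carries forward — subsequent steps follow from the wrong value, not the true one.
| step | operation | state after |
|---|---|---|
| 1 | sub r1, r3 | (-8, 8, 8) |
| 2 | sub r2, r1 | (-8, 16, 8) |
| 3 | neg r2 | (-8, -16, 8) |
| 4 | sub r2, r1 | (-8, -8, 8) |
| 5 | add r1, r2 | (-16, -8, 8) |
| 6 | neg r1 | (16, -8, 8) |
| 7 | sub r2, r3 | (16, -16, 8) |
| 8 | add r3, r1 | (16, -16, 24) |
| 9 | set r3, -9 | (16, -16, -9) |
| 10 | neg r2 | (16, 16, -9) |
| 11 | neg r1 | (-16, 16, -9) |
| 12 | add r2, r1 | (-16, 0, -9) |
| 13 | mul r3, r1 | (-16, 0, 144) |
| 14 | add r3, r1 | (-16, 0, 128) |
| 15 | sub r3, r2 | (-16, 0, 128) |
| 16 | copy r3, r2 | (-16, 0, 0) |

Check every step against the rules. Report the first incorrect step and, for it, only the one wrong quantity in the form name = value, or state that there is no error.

Recomputing the run from the initial state:
step 1: r1 = -8, r2 = 8, r3 = 8
step 2: r1 = -8, r2 = 16, r3 = 8
step 3: r1 = -8, r2 = -16, r3 = 8
step 4: r1 = -8, r2 = -8, r3 = 8
step 5: r1 = -16, r2 = -8, r3 = 8
step 6: r1 = 16, r2 = -8, r3 = 8
step 7: r1 = 16, r2 = -16, r3 = 8
step 8: r1 = 16, r2 = -16, r3 = 24
step 9: r1 = 16, r2 = -16, r3 = -9
step 10: r1 = 16, r2 = 16, r3 = -9
step 11: r1 = -16, r2 = 16, r3 = -9
step 12: r1 = -16, r2 = 0, r3 = -9
step 13: r1 = -16, r2 = 0, r3 = 144
step 14: r1 = -16, r2 = 0, r3 = 128
step 15: r1 = -16, r2 = 0, r3 = 128
step 16: r1 = -16, r2 = 0, r3 = 0
This matches the record at every step.

no error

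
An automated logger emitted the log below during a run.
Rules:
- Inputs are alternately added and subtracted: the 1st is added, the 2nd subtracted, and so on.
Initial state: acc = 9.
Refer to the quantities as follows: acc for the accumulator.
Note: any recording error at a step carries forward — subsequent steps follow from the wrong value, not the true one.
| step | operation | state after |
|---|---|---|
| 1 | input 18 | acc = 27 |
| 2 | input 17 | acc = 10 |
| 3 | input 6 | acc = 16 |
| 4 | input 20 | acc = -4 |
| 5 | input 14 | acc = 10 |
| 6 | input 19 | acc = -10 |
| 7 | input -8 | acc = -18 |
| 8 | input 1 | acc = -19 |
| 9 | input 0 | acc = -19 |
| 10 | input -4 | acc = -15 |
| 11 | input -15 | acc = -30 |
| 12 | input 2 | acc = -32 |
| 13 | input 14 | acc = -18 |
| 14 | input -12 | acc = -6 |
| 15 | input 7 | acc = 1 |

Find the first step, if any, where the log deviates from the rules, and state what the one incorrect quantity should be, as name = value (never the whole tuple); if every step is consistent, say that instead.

step 6, acc = -9

1. acc = 9 + 18 = 27 (same as recorded)
2. acc = 27 - 17 = 10 (agrees with the log)
3. acc = 10 + 6 = 16 (checks out)
4. acc = 16 - 20 = -4 (in agreement)
5. acc = -4 + 14 = 10 (agrees with the log)
6. acc = 10 - 19 = -9 (a discrepancy with the log)
Conclusion: step 6 carries the first error; the entry should be acc = -9.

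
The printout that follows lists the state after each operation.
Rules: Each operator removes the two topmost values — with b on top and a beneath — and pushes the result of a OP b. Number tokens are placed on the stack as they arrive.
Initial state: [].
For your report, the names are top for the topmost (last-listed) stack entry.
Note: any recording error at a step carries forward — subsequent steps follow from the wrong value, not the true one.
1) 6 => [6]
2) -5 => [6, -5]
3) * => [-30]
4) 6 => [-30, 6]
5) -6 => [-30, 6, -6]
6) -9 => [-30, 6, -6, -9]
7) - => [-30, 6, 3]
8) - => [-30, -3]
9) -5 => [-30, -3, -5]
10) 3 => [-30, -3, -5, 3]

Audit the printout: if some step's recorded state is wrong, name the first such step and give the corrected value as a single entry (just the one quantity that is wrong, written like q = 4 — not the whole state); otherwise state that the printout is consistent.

Step 1: push 6: top = 6 — checks out.
Step 2: push -5: top = -5 — no discrepancy.
Step 3: 6 * -5 = -30 — in agreement.
Step 4: push 6: top = 6 — exactly as logged.
Step 5: push -6: top = -6 — in agreement.
Step 6: push -9: top = -9 — agrees with the printout.
Step 7: -6 - -9 = 3 — confirmed correct.
Step 8: 6 - 3 = 3 — first mismatch against the printout.
Step 8 is the first one off; corrected, top = 3.

step 8, top = 3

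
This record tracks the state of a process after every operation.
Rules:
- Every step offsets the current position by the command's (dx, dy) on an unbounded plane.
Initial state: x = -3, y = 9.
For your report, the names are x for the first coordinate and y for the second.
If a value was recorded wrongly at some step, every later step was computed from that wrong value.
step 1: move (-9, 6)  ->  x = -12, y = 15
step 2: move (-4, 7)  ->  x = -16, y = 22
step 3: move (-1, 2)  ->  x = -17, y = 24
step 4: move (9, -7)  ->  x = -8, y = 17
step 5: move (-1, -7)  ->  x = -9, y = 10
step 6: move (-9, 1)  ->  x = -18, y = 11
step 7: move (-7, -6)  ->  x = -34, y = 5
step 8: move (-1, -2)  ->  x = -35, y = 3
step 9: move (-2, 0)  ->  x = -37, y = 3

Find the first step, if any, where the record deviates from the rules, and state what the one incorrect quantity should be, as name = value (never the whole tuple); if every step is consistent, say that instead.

step 7, x = -25

1. x = -3 + (-9) = -12, y = 9 + (6) = 15 (checks out)
2. x = -12 + (-4) = -16, y = 15 + (7) = 22 (confirmed correct)
3. x = -16 + (-1) = -17, y = 22 + (2) = 24 (exactly as logged)
4. x = -17 + (9) = -8, y = 24 + (-7) = 17 (matches)
5. x = -8 + (-1) = -9, y = 17 + (-7) = 10 (verified)
6. x = -9 + (-9) = -18, y = 10 + (1) = 11 (in agreement)
7. x = -18 + (-7) = -25, y = 11 + (-6) = 5 (the entry is off here)
That makes step 7 the first incorrect line — x = -25 is what it should show.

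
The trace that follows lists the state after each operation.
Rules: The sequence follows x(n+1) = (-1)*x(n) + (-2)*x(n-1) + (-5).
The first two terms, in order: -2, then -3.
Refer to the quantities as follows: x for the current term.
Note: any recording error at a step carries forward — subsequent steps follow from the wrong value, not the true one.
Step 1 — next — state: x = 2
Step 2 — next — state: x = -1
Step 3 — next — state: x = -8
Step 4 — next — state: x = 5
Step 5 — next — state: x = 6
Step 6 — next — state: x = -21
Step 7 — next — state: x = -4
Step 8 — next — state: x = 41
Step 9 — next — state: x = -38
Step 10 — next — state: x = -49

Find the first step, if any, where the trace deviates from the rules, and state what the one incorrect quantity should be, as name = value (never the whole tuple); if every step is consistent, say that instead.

step 1: x = -1*(-3) + (-2)*(-2) + (-5) = 2 -> exactly as logged
step 2: x = -1*(2) + (-2)*(-3) + (-5) = -1 -> consistent with the trace
step 3: x = -1*(-1) + (-2)*(2) + (-5) = -8 -> no discrepancy
step 4: x = -1*(-8) + (-2)*(-1) + (-5) = 5 -> exactly as logged
step 5: x = -1*(5) + (-2)*(-8) + (-5) = 6 -> exactly as logged
step 6: x = -1*(6) + (-2)*(5) + (-5) = -21 -> same as recorded
step 7: x = -1*(-21) + (-2)*(6) + (-5) = 4 -> not what was recorded
Step 7 is the first one off; corrected, x = 4.

step 7, x = 4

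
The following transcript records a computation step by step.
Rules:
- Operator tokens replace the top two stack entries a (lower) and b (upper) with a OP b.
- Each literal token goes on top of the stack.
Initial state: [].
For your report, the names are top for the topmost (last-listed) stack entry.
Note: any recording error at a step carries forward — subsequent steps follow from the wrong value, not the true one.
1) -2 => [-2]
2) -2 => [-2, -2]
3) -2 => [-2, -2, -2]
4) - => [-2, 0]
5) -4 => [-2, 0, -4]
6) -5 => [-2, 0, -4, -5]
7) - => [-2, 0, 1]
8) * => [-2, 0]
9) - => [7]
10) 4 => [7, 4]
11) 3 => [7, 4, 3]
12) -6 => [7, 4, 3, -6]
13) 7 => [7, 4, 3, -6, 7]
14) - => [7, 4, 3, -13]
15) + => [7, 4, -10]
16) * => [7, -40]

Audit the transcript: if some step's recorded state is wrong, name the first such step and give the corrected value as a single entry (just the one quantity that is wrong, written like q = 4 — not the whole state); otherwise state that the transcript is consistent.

step 9, top = -2

Recomputing the run from the initial state:
step 1: [-2]
step 2: [-2, -2]
step 3: [-2, -2, -2]
step 4: [-2, 0]
step 5: [-2, 0, -4]
step 6: [-2, 0, -4, -5]
step 7: [-2, 0, 1]
step 8: [-2, 0]
step 9: [-2]
step 10: [-2, 4]
step 11: [-2, 4, 3]
step 12: [-2, 4, 3, -6]
step 13: [-2, 4, 3, -6, 7]
step 14: [-2, 4, 3, -13]
step 15: [-2, 4, -10]
step 16: [-2, -40]
The first disagreement with the transcript is at step 9, where the value should be top = -2.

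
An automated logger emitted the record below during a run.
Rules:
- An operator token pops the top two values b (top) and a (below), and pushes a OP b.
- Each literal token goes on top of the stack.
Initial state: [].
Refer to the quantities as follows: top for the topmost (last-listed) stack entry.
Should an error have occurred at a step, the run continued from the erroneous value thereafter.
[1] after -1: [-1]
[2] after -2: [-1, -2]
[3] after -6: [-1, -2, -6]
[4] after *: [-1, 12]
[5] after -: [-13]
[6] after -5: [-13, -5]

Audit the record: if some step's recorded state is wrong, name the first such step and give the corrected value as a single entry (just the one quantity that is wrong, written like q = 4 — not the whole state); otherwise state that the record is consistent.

Recomputing the run from the initial state:
step 1: [-1]
step 2: [-1, -2]
step 3: [-1, -2, -6]
step 4: [-1, 12]
step 5: [-13]
step 6: [-13, -5]
This matches the record at every step.

no error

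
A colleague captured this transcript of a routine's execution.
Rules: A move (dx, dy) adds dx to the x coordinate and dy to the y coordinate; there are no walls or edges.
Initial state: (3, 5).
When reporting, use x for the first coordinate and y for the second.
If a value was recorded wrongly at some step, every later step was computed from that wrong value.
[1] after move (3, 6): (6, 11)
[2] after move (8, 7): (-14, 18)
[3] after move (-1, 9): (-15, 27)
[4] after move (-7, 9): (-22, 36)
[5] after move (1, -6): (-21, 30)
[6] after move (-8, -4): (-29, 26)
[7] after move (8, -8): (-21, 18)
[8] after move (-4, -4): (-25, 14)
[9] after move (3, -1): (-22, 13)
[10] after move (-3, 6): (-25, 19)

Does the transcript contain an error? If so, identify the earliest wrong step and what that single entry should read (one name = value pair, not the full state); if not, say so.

Recomputing the run from the initial state:
step 1: x = 6, y = 11
step 2: x = 14, y = 18
step 3: x = 13, y = 27
step 4: x = 6, y = 36
step 5: x = 7, y = 30
step 6: x = -1, y = 26
step 7: x = 7, y = 18
step 8: x = 3, y = 14
step 9: x = 6, y = 13
step 10: x = 3, y = 19
The first disagreement with the transcript is at step 2, where the value should be x = 14.

step 2, x = 14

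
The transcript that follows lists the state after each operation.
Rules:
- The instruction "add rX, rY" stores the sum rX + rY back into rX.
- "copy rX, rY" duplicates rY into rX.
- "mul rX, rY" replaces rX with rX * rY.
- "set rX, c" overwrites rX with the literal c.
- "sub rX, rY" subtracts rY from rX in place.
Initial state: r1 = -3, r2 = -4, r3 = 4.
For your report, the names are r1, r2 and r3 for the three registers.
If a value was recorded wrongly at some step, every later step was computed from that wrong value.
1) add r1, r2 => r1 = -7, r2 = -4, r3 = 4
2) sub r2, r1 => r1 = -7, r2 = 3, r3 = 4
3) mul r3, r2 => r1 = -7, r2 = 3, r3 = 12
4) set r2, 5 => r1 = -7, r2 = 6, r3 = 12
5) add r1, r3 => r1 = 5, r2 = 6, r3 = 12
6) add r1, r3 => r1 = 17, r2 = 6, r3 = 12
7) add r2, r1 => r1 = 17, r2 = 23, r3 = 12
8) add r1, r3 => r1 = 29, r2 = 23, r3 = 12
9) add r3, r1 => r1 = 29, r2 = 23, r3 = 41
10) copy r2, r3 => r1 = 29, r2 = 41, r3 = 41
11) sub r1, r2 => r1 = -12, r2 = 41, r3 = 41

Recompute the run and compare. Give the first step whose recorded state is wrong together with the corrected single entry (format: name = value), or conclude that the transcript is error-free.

Recomputing the run from the initial state:
step 1: r1 = -7, r2 = -4, r3 = 4
step 2: r1 = -7, r2 = 3, r3 = 4
step 3: r1 = -7, r2 = 3, r3 = 12
step 4: r1 = -7, r2 = 5, r3 = 12
step 5: r1 = 5, r2 = 5, r3 = 12
step 6: r1 = 17, r2 = 5, r3 = 12
step 7: r1 = 17, r2 = 22, r3 = 12
step 8: r1 = 29, r2 = 22, r3 = 12
step 9: r1 = 29, r2 = 22, r3 = 41
step 10: r1 = 29, r2 = 41, r3 = 41
step 11: r1 = -12, r2 = 41, r3 = 41
The first disagreement with the transcript is at step 4, where the value should be r2 = 5.

step 4, r2 = 5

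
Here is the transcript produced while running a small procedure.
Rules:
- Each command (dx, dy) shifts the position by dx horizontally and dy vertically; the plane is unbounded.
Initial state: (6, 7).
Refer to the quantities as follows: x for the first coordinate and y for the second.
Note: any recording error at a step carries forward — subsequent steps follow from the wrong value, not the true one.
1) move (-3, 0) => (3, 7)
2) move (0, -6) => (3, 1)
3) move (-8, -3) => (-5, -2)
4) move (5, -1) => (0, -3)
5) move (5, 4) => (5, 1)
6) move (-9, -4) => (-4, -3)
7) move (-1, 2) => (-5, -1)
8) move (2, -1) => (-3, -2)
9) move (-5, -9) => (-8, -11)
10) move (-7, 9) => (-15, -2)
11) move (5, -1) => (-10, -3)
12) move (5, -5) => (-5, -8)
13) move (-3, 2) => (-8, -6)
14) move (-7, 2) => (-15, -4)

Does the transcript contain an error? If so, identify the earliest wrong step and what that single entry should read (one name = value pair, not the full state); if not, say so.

no error

1. x = 6 + (-3) = 3, y = 7 + (0) = 7 (checks out)
2. x = 3 + (0) = 3, y = 7 + (-6) = 1 (consistent with the transcript)
3. x = 3 + (-8) = -5, y = 1 + (-3) = -2 (exactly as logged)
4. x = -5 + (5) = 0, y = -2 + (-1) = -3 (confirmed correct)
5. x = 0 + (5) = 5, y = -3 + (4) = 1 (confirmed correct)
6. x = 5 + (-9) = -4, y = 1 + (-4) = -3 (confirmed correct)
7. x = -4 + (-1) = -5, y = -3 + (2) = -1 (same as recorded)
8. x = -5 + (2) = -3, y = -1 + (-1) = -2 (consistent with the transcript)
9. x = -3 + (-5) = -8, y = -2 + (-9) = -11 (confirmed correct)
10. x = -8 + (-7) = -15, y = -11 + (9) = -2 (consistent with the transcript)
11. x = -15 + (5) = -10, y = -2 + (-1) = -3 (same as recorded)
12. x = -10 + (5) = -5, y = -3 + (-5) = -8 (confirmed correct)
13. x = -5 + (-3) = -8, y = -8 + (2) = -6 (verified)
14. x = -8 + (-7) = -15, y = -6 + (2) = -4 (in agreement)
Each recorded entry agrees with the recomputation.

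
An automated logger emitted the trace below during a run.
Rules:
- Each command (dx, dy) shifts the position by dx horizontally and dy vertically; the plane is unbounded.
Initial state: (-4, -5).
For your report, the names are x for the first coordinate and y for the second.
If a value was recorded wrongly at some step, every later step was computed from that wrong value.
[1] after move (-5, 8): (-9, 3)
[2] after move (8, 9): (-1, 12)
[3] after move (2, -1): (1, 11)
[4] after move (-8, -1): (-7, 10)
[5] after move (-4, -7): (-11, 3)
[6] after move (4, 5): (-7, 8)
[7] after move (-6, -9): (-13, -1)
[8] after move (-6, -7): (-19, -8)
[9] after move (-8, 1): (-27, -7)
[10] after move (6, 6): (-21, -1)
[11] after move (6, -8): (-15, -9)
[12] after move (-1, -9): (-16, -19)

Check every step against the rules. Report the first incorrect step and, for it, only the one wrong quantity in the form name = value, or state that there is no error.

step 12, y = -18

1. x = -4 + (-5) = -9, y = -5 + (8) = 3 (no discrepancy)
2. x = -9 + (8) = -1, y = 3 + (9) = 12 (agrees with the trace)
3. x = -1 + (2) = 1, y = 12 + (-1) = 11 (agrees with the trace)
4. x = 1 + (-8) = -7, y = 11 + (-1) = 10 (no discrepancy)
5. x = -7 + (-4) = -11, y = 10 + (-7) = 3 (same as recorded)
6. x = -11 + (4) = -7, y = 3 + (5) = 8 (same as recorded)
7. x = -7 + (-6) = -13, y = 8 + (-9) = -1 (same as recorded)
8. x = -13 + (-6) = -19, y = -1 + (-7) = -8 (consistent with the trace)
9. x = -19 + (-8) = -27, y = -8 + (1) = -7 (checks out)
10. x = -27 + (6) = -21, y = -7 + (6) = -1 (no discrepancy)
11. x = -21 + (6) = -15, y = -1 + (-8) = -9 (verified)
12. x = -15 + (-1) = -16, y = -9 + (-9) = -18 (the trace has a different value)
Step 12 is the first one off; corrected, y = -18.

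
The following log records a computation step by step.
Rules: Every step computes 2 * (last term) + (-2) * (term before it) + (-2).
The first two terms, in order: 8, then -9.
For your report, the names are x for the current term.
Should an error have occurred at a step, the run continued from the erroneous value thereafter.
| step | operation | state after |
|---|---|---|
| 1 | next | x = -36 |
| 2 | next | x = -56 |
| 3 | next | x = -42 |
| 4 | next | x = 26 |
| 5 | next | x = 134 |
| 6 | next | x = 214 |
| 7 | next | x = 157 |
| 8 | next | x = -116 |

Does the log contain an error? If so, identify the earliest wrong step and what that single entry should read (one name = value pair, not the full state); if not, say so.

step 7, x = 158

Recomputing the run from the initial state:
step 1: x = -36
step 2: x = -56
step 3: x = -42
step 4: x = 26
step 5: x = 134
step 6: x = 214
step 7: x = 158
step 8: x = -114
The first disagreement with the log is at step 7, where the value should be x = 158.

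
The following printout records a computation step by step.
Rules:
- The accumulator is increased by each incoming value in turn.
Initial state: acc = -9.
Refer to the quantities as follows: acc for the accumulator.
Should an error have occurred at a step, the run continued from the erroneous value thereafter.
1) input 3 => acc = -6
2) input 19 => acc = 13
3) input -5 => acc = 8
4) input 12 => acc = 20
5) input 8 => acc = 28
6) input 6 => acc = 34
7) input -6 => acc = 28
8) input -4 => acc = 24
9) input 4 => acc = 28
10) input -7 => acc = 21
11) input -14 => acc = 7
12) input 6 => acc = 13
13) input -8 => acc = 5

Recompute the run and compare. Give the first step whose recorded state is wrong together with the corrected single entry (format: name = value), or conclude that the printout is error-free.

no error

Recomputing the run from the initial state:
step 1: acc = -6
step 2: acc = 13
step 3: acc = 8
step 4: acc = 20
step 5: acc = 28
step 6: acc = 34
step 7: acc = 28
step 8: acc = 24
step 9: acc = 28
step 10: acc = 21
step 11: acc = 7
step 12: acc = 13
step 13: acc = 5
This matches the printout at every step.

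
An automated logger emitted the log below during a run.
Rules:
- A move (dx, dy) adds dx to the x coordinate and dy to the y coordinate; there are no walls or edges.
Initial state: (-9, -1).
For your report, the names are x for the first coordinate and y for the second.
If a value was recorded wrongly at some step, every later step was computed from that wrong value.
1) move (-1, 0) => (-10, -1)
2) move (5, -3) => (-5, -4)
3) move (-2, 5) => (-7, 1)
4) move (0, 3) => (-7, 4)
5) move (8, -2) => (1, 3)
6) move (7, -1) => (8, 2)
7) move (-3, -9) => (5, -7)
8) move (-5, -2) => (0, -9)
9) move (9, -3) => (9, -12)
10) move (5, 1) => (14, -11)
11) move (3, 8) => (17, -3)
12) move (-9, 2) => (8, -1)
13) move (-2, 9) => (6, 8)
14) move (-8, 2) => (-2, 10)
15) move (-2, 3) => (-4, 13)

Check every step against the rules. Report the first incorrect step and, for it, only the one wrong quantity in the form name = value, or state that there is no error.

Recomputing the run from the initial state:
step 1: x = -10, y = -1
step 2: x = -5, y = -4
step 3: x = -7, y = 1
step 4: x = -7, y = 4
step 5: x = 1, y = 2
step 6: x = 8, y = 1
step 7: x = 5, y = -8
step 8: x = 0, y = -10
step 9: x = 9, y = -13
step 10: x = 14, y = -12
step 11: x = 17, y = -4
step 12: x = 8, y = -2
step 13: x = 6, y = 7
step 14: x = -2, y = 9
step 15: x = -4, y = 12
The first disagreement with the log is at step 5, where the value should be y = 2.

step 5, y = 2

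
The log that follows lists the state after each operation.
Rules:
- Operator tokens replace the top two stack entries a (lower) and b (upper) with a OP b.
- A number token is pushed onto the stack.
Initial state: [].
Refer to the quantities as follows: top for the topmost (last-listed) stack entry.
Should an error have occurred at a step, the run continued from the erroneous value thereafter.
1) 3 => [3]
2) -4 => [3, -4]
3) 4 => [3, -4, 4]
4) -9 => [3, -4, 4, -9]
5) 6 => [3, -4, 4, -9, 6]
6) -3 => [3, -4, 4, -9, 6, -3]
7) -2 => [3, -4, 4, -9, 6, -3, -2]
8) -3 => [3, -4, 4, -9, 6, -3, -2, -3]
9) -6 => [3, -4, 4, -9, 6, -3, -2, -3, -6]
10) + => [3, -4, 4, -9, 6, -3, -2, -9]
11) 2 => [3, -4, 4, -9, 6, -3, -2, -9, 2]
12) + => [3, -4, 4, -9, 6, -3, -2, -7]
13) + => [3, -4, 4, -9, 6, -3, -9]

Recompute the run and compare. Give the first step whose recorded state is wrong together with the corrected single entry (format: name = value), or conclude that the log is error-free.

Step 1: push 3: top = 3 — consistent with the log.
Step 2: push -4: top = -4 — exactly as logged.
Step 3: push 4: top = 4 — consistent with the log.
Step 4: push -9: top = -9 — matches.
Step 5: push 6: top = 6 — checks out.
Step 6: push -3: top = -3 — exactly as logged.
Step 7: push -2: top = -2 — agrees with the log.
Step 8: push -3: top = -3 — in agreement.
Step 9: push -6: top = -6 — exactly as logged.
Step 10: -3 + -6 = -9 — verified.
Step 11: push 2: top = 2 — no discrepancy.
Step 12: -9 + 2 = -7 — same as recorded.
Step 13: -2 + -7 = -9 — same as recorded.
All entries verified; no error found.

no error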